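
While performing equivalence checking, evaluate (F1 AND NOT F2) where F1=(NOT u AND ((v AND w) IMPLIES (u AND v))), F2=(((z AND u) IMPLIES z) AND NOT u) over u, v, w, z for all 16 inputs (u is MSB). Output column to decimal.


F1 = (NOT u AND ((v AND w) IMPLIES (u AND v)))
F2 = (((z AND u) IMPLIES z) AND NOT u)
Counterexample to F1=>F2 is where F1=1 and F2=0.
Evaluate each row (bits = u,v,w,z, MSB first):
  row 0 [0000]: F1=1 F2=1 -> F1&~F2 -> 0
  row 1 [0001]: F1=1 F2=1 -> F1&~F2 -> 0
  row 2 [0010]: F1=1 F2=1 -> F1&~F2 -> 0
  row 3 [0011]: F1=1 F2=1 -> F1&~F2 -> 0
  row 4 [0100]: F1=1 F2=1 -> F1&~F2 -> 0
  row 5 [0101]: F1=1 F2=1 -> F1&~F2 -> 0
  row 6 [0110]: F1=0 F2=1 -> F1&~F2 -> 0
  row 7 [0111]: F1=0 F2=1 -> F1&~F2 -> 0
  row 8 [1000]: F1=0 F2=0 -> F1&~F2 -> 0
  row 9 [1001]: F1=0 F2=0 -> F1&~F2 -> 0
  row 10 [1010]: F1=0 F2=0 -> F1&~F2 -> 0
  row 11 [1011]: F1=0 F2=0 -> F1&~F2 -> 0
  row 12 [1100]: F1=0 F2=0 -> F1&~F2 -> 0
  row 13 [1101]: F1=0 F2=0 -> F1&~F2 -> 0
  row 14 [1110]: F1=0 F2=0 -> F1&~F2 -> 0
  row 15 [1111]: F1=0 F2=0 -> F1&~F2 -> 0
Full result column, 4 rows per line (u,v fixed per line; w,z runs 00..11 left to right):
  rows 0-3 [u,v=00]: 0000  = hex 0
  rows 4-7 [u,v=01]: 0000  = hex 0
  rows 8-11 [u,v=10]: 0000  = hex 0
  rows 12-15 [u,v=11]: 0000  = hex 0
Counterexample vector (row 0 .. row 15) = 0000000000000000
Output column grouped in 4s = 0000 0000 0000 0000 = 0x0000
Convert to decimal digit by digit (value = value*16 + digit):
  0 -> 0
  0*16 + 0 = 0
  0*16 + 0 = 0
  0*16 + 0 = 0
Decimal = 0

0


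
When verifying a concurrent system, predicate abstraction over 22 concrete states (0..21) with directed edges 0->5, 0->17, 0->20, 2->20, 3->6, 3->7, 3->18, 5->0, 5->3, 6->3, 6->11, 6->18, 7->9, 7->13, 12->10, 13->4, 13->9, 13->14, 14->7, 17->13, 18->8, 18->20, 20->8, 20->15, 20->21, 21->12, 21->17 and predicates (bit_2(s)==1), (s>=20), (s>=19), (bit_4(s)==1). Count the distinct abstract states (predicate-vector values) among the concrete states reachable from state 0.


BFS from 0:
Concrete reachable: {0, 3, 4, 5, 6, 7, 8, 9, 10, 11, 12, 13, 14, 15, 17, 18, 20, 21}
Abstract via predicates (bit_2(s)==1), (s>=20), (s>=19), (bit_4(s)==1):
  (0,0,0,0) <- {0, 3, 8, 9, 10, 11}
  (0,0,0,1) <- {17, 18}
  (1,0,0,0) <- {4, 5, 6, 7, 12, 13, 14, 15}
  (1,1,1,1) <- {20, 21}
Distinct abstract states = 4

4


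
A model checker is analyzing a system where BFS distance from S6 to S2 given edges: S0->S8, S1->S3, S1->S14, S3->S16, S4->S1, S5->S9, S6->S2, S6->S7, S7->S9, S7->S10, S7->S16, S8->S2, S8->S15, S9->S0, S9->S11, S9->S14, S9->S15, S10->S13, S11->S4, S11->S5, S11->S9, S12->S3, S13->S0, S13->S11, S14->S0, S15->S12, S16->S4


BFS layer-by-layer from S6:
  dist 0: {S6}
  dist 1: {S2, S7}
  -> S2 reached at distance 1
Shortest path length = 1

1


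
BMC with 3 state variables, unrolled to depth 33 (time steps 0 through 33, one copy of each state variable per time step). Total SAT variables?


BMC unrolls to depth k, creating one copy of each state var for steps 0..k.
Step count = 33 + 1 = 34 (steps 0 through 33)
Vars per step = 3
Total = 3 * 34 = 102

102


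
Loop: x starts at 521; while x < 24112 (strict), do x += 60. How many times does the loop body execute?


Step 1: x goes from 521 toward 24112 by 60; the body runs while x<24112, so iterations = ceil((bound-start)/step)
Step 2: Distance=23591
Step 3: ceil(23591/60)=394

394


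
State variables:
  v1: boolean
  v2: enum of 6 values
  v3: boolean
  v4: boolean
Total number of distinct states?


State space = product of domain sizes of all variables.
Domain sizes:
  v1 (boolean): 2
  v2 (enum of 6 values): 6
  v3 (boolean): 2
  v4 (boolean): 2
Product = 2 * 6 * 2 * 2 = 48

48


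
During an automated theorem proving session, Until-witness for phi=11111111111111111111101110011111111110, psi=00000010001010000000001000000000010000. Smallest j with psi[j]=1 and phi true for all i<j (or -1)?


(phi U psi) at 0: need smallest j with psi[j]=1 and phi[i]=1 for all i in [0,j).
Scan from step 0:
  step 0: phi=1, psi=0 -> continue
  step 1: phi=1, psi=0 -> continue
  step 2: phi=1, psi=0 -> continue
  step 3: phi=1, psi=0 -> continue
  step 6: psi=1 and phi held for [0,6) -> witness found
Witness step = 6

6


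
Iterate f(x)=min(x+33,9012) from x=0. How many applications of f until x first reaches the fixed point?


Step 1: x=0, cap=9012, increment=33
Step 2: x grows by 33 each step until capped at 9012; fixed point is x=9012
Step 3: iterations = ceil(9012/33) = 274

274


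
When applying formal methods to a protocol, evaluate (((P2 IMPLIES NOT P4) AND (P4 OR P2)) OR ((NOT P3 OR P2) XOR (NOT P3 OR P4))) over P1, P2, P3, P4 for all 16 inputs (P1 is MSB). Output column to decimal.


Formula: (((P2 IMPLIES NOT P4) AND (P4 OR P2)) OR ((NOT P3 OR P2) XOR (NOT P3 OR P4))) over P1, P2, P3, P4 (16 rows)
Evaluate each row (bits = P1,P2,P3,P4, MSB first):
  row 0 [0000]: (((0 IMPLIES NOT 0) AND (0 OR 0)) OR ((NOT 0 OR 0) XOR (NOT 0 OR 0))) -> 0
  row 1 [0001]: (((0 IMPLIES NOT 1) AND (1 OR 0)) OR ((NOT 0 OR 0) XOR (NOT 0 OR 1))) -> 1
  row 2 [0010]: (((0 IMPLIES NOT 0) AND (0 OR 0)) OR ((NOT 1 OR 0) XOR (NOT 1 OR 0))) -> 0
  row 3 [0011]: (((0 IMPLIES NOT 1) AND (1 OR 0)) OR ((NOT 1 OR 0) XOR (NOT 1 OR 1))) -> 1
  row 4 [0100]: (((1 IMPLIES NOT 0) AND (0 OR 1)) OR ((NOT 0 OR 1) XOR (NOT 0 OR 0))) -> 1
  row 5 [0101]: (((1 IMPLIES NOT 1) AND (1 OR 1)) OR ((NOT 0 OR 1) XOR (NOT 0 OR 1))) -> 0
  row 6 [0110]: (((1 IMPLIES NOT 0) AND (0 OR 1)) OR ((NOT 1 OR 1) XOR (NOT 1 OR 0))) -> 1
  row 7 [0111]: (((1 IMPLIES NOT 1) AND (1 OR 1)) OR ((NOT 1 OR 1) XOR (NOT 1 OR 1))) -> 0
  row 8 [1000]: (((0 IMPLIES NOT 0) AND (0 OR 0)) OR ((NOT 0 OR 0) XOR (NOT 0 OR 0))) -> 0
  row 9 [1001]: (((0 IMPLIES NOT 1) AND (1 OR 0)) OR ((NOT 0 OR 0) XOR (NOT 0 OR 1))) -> 1
  row 10 [1010]: (((0 IMPLIES NOT 0) AND (0 OR 0)) OR ((NOT 1 OR 0) XOR (NOT 1 OR 0))) -> 0
  row 11 [1011]: (((0 IMPLIES NOT 1) AND (1 OR 0)) OR ((NOT 1 OR 0) XOR (NOT 1 OR 1))) -> 1
  row 12 [1100]: (((1 IMPLIES NOT 0) AND (0 OR 1)) OR ((NOT 0 OR 1) XOR (NOT 0 OR 0))) -> 1
  row 13 [1101]: (((1 IMPLIES NOT 1) AND (1 OR 1)) OR ((NOT 0 OR 1) XOR (NOT 0 OR 1))) -> 0
  row 14 [1110]: (((1 IMPLIES NOT 0) AND (0 OR 1)) OR ((NOT 1 OR 1) XOR (NOT 1 OR 0))) -> 1
  row 15 [1111]: (((1 IMPLIES NOT 1) AND (1 OR 1)) OR ((NOT 1 OR 1) XOR (NOT 1 OR 1))) -> 0
Full result column, 4 rows per line (P1,P2 fixed per line; P3,P4 runs 00..11 left to right):
  rows 0-3 [P1,P2=00]: 0101  = hex 5
  rows 4-7 [P1,P2=01]: 1010  = hex A
  rows 8-11 [P1,P2=10]: 0101  = hex 5
  rows 12-15 [P1,P2=11]: 1010  = hex A
Output column (row 0 .. row 15) = 0101101001011010
Output column grouped in 4s = 0101 1010 0101 1010 = 0x5A5A
Convert to decimal digit by digit (value = value*16 + digit):
  5 -> 5
  5*16 + 10 (A) = 90
  90*16 + 5 = 1445
  1445*16 + 10 (A) = 23130
Decimal = 23130

23130


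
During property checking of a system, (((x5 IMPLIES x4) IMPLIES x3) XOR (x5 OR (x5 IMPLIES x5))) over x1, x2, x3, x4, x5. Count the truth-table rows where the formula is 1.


Formula: (((x5 IMPLIES x4) IMPLIES x3) XOR (x5 OR (x5 IMPLIES x5))) over 5 vars (32 rows)
Evaluate each row (x1, x2, x3, x4, x5 as bits, MSB first):
  row 0 [00000]: (((0 IMPLIES 0) IMPLIES 0) XOR (0 OR (0 IMPLIES 0))) -> 1
  row 1 [00001]: (((1 IMPLIES 0) IMPLIES 0) XOR (1 OR (1 IMPLIES 1))) -> 0
  row 2 [00010]: (((0 IMPLIES 1) IMPLIES 0) XOR (0 OR (0 IMPLIES 0))) -> 1
  row 3 [00011]: (((1 IMPLIES 1) IMPLIES 0) XOR (1 OR (1 IMPLIES 1))) -> 1
  row 4 [00100]: (((0 IMPLIES 0) IMPLIES 1) XOR (0 OR (0 IMPLIES 0))) -> 0
  row 5 [00101]: (((1 IMPLIES 0) IMPLIES 1) XOR (1 OR (1 IMPLIES 1))) -> 0
  row 6 [00110]: (((0 IMPLIES 1) IMPLIES 1) XOR (0 OR (0 IMPLIES 0))) -> 0
  row 7 [00111]: (((1 IMPLIES 1) IMPLIES 1) XOR (1 OR (1 IMPLIES 1))) -> 0
  row 8 [01000]: (((0 IMPLIES 0) IMPLIES 0) XOR (0 OR (0 IMPLIES 0))) -> 1
  row 9 [01001]: (((1 IMPLIES 0) IMPLIES 0) XOR (1 OR (1 IMPLIES 1))) -> 0
  row 10 [01010]: (((0 IMPLIES 1) IMPLIES 0) XOR (0 OR (0 IMPLIES 0))) -> 1
  row 11 [01011]: (((1 IMPLIES 1) IMPLIES 0) XOR (1 OR (1 IMPLIES 1))) -> 1
  row 12 [01100]: (((0 IMPLIES 0) IMPLIES 1) XOR (0 OR (0 IMPLIES 0))) -> 0
  row 13 [01101]: (((1 IMPLIES 0) IMPLIES 1) XOR (1 OR (1 IMPLIES 1))) -> 0
  row 14 [01110]: (((0 IMPLIES 1) IMPLIES 1) XOR (0 OR (0 IMPLIES 0))) -> 0
  row 15 [01111]: (((1 IMPLIES 1) IMPLIES 1) XOR (1 OR (1 IMPLIES 1))) -> 0
  row 16 [10000]: (((0 IMPLIES 0) IMPLIES 0) XOR (0 OR (0 IMPLIES 0))) -> 1
  row 17 [10001]: (((1 IMPLIES 0) IMPLIES 0) XOR (1 OR (1 IMPLIES 1))) -> 0
  row 18 [10010]: (((0 IMPLIES 1) IMPLIES 0) XOR (0 OR (0 IMPLIES 0))) -> 1
  row 19 [10011]: (((1 IMPLIES 1) IMPLIES 0) XOR (1 OR (1 IMPLIES 1))) -> 1
  row 20 [10100]: (((0 IMPLIES 0) IMPLIES 1) XOR (0 OR (0 IMPLIES 0))) -> 0
  row 21 [10101]: (((1 IMPLIES 0) IMPLIES 1) XOR (1 OR (1 IMPLIES 1))) -> 0
  row 22 [10110]: (((0 IMPLIES 1) IMPLIES 1) XOR (0 OR (0 IMPLIES 0))) -> 0
  row 23 [10111]: (((1 IMPLIES 1) IMPLIES 1) XOR (1 OR (1 IMPLIES 1))) -> 0
  row 24 [11000]: (((0 IMPLIES 0) IMPLIES 0) XOR (0 OR (0 IMPLIES 0))) -> 1
  row 25 [11001]: (((1 IMPLIES 0) IMPLIES 0) XOR (1 OR (1 IMPLIES 1))) -> 0
  row 26 [11010]: (((0 IMPLIES 1) IMPLIES 0) XOR (0 OR (0 IMPLIES 0))) -> 1
  row 27 [11011]: (((1 IMPLIES 1) IMPLIES 0) XOR (1 OR (1 IMPLIES 1))) -> 1
  row 28 [11100]: (((0 IMPLIES 0) IMPLIES 1) XOR (0 OR (0 IMPLIES 0))) -> 0
  row 29 [11101]: (((1 IMPLIES 0) IMPLIES 1) XOR (1 OR (1 IMPLIES 1))) -> 0
  row 30 [11110]: (((0 IMPLIES 1) IMPLIES 1) XOR (0 OR (0 IMPLIES 0))) -> 0
  row 31 [11111]: (((1 IMPLIES 1) IMPLIES 1) XOR (1 OR (1 IMPLIES 1))) -> 0
Full result column, 8 rows per line (x1,x2 fixed per line; x3,x4,x5 runs 000..111 left to right):
  rows 0-7 [x1,x2=00]: 10110000  (ones: 3)
  rows 8-15 [x1,x2=01]: 10110000  (ones: 3)
  rows 16-23 [x1,x2=10]: 10110000  (ones: 3)
  rows 24-31 [x1,x2=11]: 10110000  (ones: 3)
Count of 1-rows = 3+3+3+3 = 12

12


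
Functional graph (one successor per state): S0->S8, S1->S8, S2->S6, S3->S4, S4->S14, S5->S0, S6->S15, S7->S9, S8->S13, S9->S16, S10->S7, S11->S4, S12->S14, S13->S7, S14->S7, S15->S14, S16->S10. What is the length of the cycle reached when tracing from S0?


Trace from S0 until a state repeats:
  S0 -> S8 -> S13 -> S7 -> S9 -> S16 -> S10 -> S7
S7 first seen at step 3, revisited at step 7.
Cycle length = 7 - 3 = 4

4


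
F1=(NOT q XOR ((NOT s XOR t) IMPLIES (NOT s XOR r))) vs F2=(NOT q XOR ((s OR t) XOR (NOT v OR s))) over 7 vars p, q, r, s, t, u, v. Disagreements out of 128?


F1 = (NOT q XOR ((NOT s XOR t) IMPLIES (NOT s XOR r)))
F2 = (NOT q XOR ((s OR t) XOR (NOT v OR s)))
Evaluate both on each of 128 rows (bits = p,q,r,s,t,u,v):
  row 0 [0000000]: F1=0 F2=0 -> 0
  row 1 [0000001]: F1=0 F2=1 (differ) -> 1
  row 2 [0000010]: F1=0 F2=0 -> 0
  row 3 [0000011]: F1=0 F2=1 (differ) -> 1
  row 4 [0000100]: F1=0 F2=1 (differ) -> 1
  (every remaining row is evaluated the same way; all 128 results are listed next)
Full result column, 8 rows per line (p,q,r,s fixed per line; t,u,v runs 000..111 left to right):
  rows 0-7 [p,q,r,s=0000]: 01011010  (ones: 4)
  rows 8-15 [p,q,r,s=0001]: 11110000  (ones: 4)
  rows 16-23 [p,q,r,s=0010]: 10101010  (ones: 4)
  rows 24-31 [p,q,r,s=0011]: 11111111  (ones: 8)
  rows 32-39 [p,q,r,s=0100]: 01011010  (ones: 4)
  rows 40-47 [p,q,r,s=0101]: 11110000  (ones: 4)
  rows 48-55 [p,q,r,s=0110]: 10101010  (ones: 4)
  rows 56-63 [p,q,r,s=0111]: 11111111  (ones: 8)
  rows 64-71 [p,q,r,s=1000]: 01011010  (ones: 4)
  rows 72-79 [p,q,r,s=1001]: 11110000  (ones: 4)
  rows 80-87 [p,q,r,s=1010]: 10101010  (ones: 4)
  rows 88-95 [p,q,r,s=1011]: 11111111  (ones: 8)
  rows 96-103 [p,q,r,s=1100]: 01011010  (ones: 4)
  rows 104-111 [p,q,r,s=1101]: 11110000  (ones: 4)
  rows 112-119 [p,q,r,s=1110]: 10101010  (ones: 4)
  rows 120-127 [p,q,r,s=1111]: 11111111  (ones: 8)
Disagreements = 4+4+4+8+4+4+4+8+4+4+4+8+4+4+4+8 = 80

80


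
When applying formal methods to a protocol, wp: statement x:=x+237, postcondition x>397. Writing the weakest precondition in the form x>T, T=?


Formula: wp(x:=E, P) = P[E/x] (substitute E for x in postcondition)
Step 1: Postcondition: x>397
Step 2: Substitute x+237 for x: x+237>397
Step 3: Solve for x: x > 397-237 = 160

160


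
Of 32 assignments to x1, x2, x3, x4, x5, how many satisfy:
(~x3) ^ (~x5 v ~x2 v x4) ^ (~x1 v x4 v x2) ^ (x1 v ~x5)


CNF with 4 clauses over 5 vars (32 assignments).
An assignment satisfies CNF iff every clause has >=1 true literal.
Check each row (bits = x1,x2,x3,x4,x5; clause T/F shown):
  row 0 [00000]: clauses=TTTT -> 1
  row 1 [00001]: clauses=TTTF -> 0
  row 2 [00010]: clauses=TTTT -> 1
  row 3 [00011]: clauses=TTTF -> 0
  row 4 [00100]: clauses=FTTT -> 0
  row 5 [00101]: clauses=FTTF -> 0
  row 6 [00110]: clauses=FTTT -> 0
  row 7 [00111]: clauses=FTTF -> 0
  row 8 [01000]: clauses=TTTT -> 1
  row 9 [01001]: clauses=TFTF -> 0
  row 10 [01010]: clauses=TTTT -> 1
  row 11 [01011]: clauses=TTTF -> 0
  row 12 [01100]: clauses=FTTT -> 0
  row 13 [01101]: clauses=FFTF -> 0
  row 14 [01110]: clauses=FTTT -> 0
  row 15 [01111]: clauses=FTTF -> 0
  row 16 [10000]: clauses=TTFT -> 0
  row 17 [10001]: clauses=TTFT -> 0
  row 18 [10010]: clauses=TTTT -> 1
  row 19 [10011]: clauses=TTTT -> 1
  row 20 [10100]: clauses=FTFT -> 0
  row 21 [10101]: clauses=FTFT -> 0
  row 22 [10110]: clauses=FTTT -> 0
  row 23 [10111]: clauses=FTTT -> 0
  row 24 [11000]: clauses=TTTT -> 1
  row 25 [11001]: clauses=TFTT -> 0
  row 26 [11010]: clauses=TTTT -> 1
  row 27 [11011]: clauses=TTTT -> 1
  row 28 [11100]: clauses=FTTT -> 0
  row 29 [11101]: clauses=FFTT -> 0
  row 30 [11110]: clauses=FTTT -> 0
  row 31 [11111]: clauses=FTTT -> 0
Full result column, 8 rows per line (x1,x2 fixed per line; x3,x4,x5 runs 000..111 left to right):
  rows 0-7 [x1,x2=00]: 10100000  (ones: 2)
  rows 8-15 [x1,x2=01]: 10100000  (ones: 2)
  rows 16-23 [x1,x2=10]: 00110000  (ones: 2)
  rows 24-31 [x1,x2=11]: 10110000  (ones: 3)
Satisfying assignments = 2+2+2+3 = 9

9


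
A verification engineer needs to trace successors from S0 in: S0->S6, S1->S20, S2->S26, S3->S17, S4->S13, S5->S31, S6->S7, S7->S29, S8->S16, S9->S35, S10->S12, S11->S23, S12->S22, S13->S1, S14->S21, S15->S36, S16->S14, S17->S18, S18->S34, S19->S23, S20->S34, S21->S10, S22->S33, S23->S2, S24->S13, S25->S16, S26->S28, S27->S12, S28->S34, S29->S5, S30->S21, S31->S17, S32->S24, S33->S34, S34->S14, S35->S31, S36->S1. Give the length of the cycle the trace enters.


Trace from S0 until a state repeats:
  S0 -> S6 -> S7 -> S29 -> S5 -> S31 -> S17 -> S18 -> S34 -> S14 -> S21 -> S10 -> S12 -> S22 -> S33 -> S34
S34 first seen at step 8, revisited at step 15.
Cycle length = 15 - 8 = 7

7


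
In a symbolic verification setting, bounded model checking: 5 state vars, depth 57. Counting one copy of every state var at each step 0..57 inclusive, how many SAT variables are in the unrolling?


BMC unrolls to depth k, creating one copy of each state var for steps 0..k.
Step count = 57 + 1 = 58 (steps 0 through 57)
Vars per step = 5
Total = 5 * 58 = 290

290


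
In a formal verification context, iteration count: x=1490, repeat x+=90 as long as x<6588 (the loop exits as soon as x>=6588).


Step 1: x goes from 1490 toward 6588 by 90; the body runs while x<6588, so iterations = ceil((bound-start)/step)
Step 2: Distance=5098
Step 3: ceil(5098/90)=57

57


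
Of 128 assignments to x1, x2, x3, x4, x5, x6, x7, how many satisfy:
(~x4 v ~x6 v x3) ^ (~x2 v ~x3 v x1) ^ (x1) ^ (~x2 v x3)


CNF with 4 clauses over 7 vars (128 assignments).
An assignment satisfies CNF iff every clause has >=1 true literal.
Check each row (bits = x1,x2,x3,x4,x5,x6,x7; clause T/F shown):
  row 0 [0000000]: clauses=TTFT -> 0
  row 1 [0000001]: clauses=TTFT -> 0
  row 2 [0000010]: clauses=TTFT -> 0
  row 3 [0000011]: clauses=TTFT -> 0
  row 4 [0000100]: clauses=TTFT -> 0
  (every remaining row is evaluated the same way; all 128 results are listed next)
Full result column, 8 rows per line (x1,x2,x3,x4 fixed per line; x5,x6,x7 runs 000..111 left to right):
  rows 0-7 [x1,x2,x3,x4=0000]: 00000000  (ones: 0)
  rows 8-15 [x1,x2,x3,x4=0001]: 00000000  (ones: 0)
  rows 16-23 [x1,x2,x3,x4=0010]: 00000000  (ones: 0)
  rows 24-31 [x1,x2,x3,x4=0011]: 00000000  (ones: 0)
  rows 32-39 [x1,x2,x3,x4=0100]: 00000000  (ones: 0)
  rows 40-47 [x1,x2,x3,x4=0101]: 00000000  (ones: 0)
  rows 48-55 [x1,x2,x3,x4=0110]: 00000000  (ones: 0)
  rows 56-63 [x1,x2,x3,x4=0111]: 00000000  (ones: 0)
  rows 64-71 [x1,x2,x3,x4=1000]: 11111111  (ones: 8)
  rows 72-79 [x1,x2,x3,x4=1001]: 11001100  (ones: 4)
  rows 80-87 [x1,x2,x3,x4=1010]: 11111111  (ones: 8)
  rows 88-95 [x1,x2,x3,x4=1011]: 11111111  (ones: 8)
  rows 96-103 [x1,x2,x3,x4=1100]: 00000000  (ones: 0)
  rows 104-111 [x1,x2,x3,x4=1101]: 00000000  (ones: 0)
  rows 112-119 [x1,x2,x3,x4=1110]: 11111111  (ones: 8)
  rows 120-127 [x1,x2,x3,x4=1111]: 11111111  (ones: 8)
Satisfying assignments = 0+0+0+0+0+0+0+0+8+4+8+8+0+0+8+8 = 44

44


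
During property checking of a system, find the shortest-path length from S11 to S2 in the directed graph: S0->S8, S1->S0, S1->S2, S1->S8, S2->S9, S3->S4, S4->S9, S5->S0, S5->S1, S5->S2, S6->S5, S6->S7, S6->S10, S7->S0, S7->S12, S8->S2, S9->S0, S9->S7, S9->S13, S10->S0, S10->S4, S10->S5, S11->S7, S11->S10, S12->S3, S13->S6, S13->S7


BFS layer-by-layer from S11:
  dist 0: {S11}
  dist 1: {S7, S10}
  dist 2: {S0, S4, S5, S12}
  dist 3: {S1, S2, S3, S8, S9}
  -> S2 reached at distance 3
Shortest path length = 3

3


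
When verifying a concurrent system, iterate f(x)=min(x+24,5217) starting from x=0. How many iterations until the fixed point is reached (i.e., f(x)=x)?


Step 1: x=0, cap=5217, increment=24
Step 2: x grows by 24 each step until capped at 5217; fixed point is x=5217
Step 3: iterations = ceil(5217/24) = 218

218


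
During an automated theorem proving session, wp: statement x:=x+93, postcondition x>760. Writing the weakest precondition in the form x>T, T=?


Formula: wp(x:=E, P) = P[E/x] (substitute E for x in postcondition)
Step 1: Postcondition: x>760
Step 2: Substitute x+93 for x: x+93>760
Step 3: Solve for x: x > 760-93 = 667

667


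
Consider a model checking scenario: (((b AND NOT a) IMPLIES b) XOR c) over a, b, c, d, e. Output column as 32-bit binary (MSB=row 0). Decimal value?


Formula: (((b AND NOT a) IMPLIES b) XOR c) over a, b, c, d, e (32 rows)
Evaluate each row (bits = a,b,c,d,e, MSB first):
  row 0 [00000]: (((0 AND NOT 0) IMPLIES 0) XOR 0) -> 1
  row 1 [00001]: (((0 AND NOT 0) IMPLIES 0) XOR 0) -> 1
  row 2 [00010]: (((0 AND NOT 0) IMPLIES 0) XOR 0) -> 1
  row 3 [00011]: (((0 AND NOT 0) IMPLIES 0) XOR 0) -> 1
  row 4 [00100]: (((0 AND NOT 0) IMPLIES 0) XOR 1) -> 0
  row 5 [00101]: (((0 AND NOT 0) IMPLIES 0) XOR 1) -> 0
  row 6 [00110]: (((0 AND NOT 0) IMPLIES 0) XOR 1) -> 0
  row 7 [00111]: (((0 AND NOT 0) IMPLIES 0) XOR 1) -> 0
  row 8 [01000]: (((1 AND NOT 0) IMPLIES 1) XOR 0) -> 1
  row 9 [01001]: (((1 AND NOT 0) IMPLIES 1) XOR 0) -> 1
  row 10 [01010]: (((1 AND NOT 0) IMPLIES 1) XOR 0) -> 1
  row 11 [01011]: (((1 AND NOT 0) IMPLIES 1) XOR 0) -> 1
  row 12 [01100]: (((1 AND NOT 0) IMPLIES 1) XOR 1) -> 0
  row 13 [01101]: (((1 AND NOT 0) IMPLIES 1) XOR 1) -> 0
  row 14 [01110]: (((1 AND NOT 0) IMPLIES 1) XOR 1) -> 0
  row 15 [01111]: (((1 AND NOT 0) IMPLIES 1) XOR 1) -> 0
  row 16 [10000]: (((0 AND NOT 1) IMPLIES 0) XOR 0) -> 1
  row 17 [10001]: (((0 AND NOT 1) IMPLIES 0) XOR 0) -> 1
  row 18 [10010]: (((0 AND NOT 1) IMPLIES 0) XOR 0) -> 1
  row 19 [10011]: (((0 AND NOT 1) IMPLIES 0) XOR 0) -> 1
  row 20 [10100]: (((0 AND NOT 1) IMPLIES 0) XOR 1) -> 0
  row 21 [10101]: (((0 AND NOT 1) IMPLIES 0) XOR 1) -> 0
  row 22 [10110]: (((0 AND NOT 1) IMPLIES 0) XOR 1) -> 0
  row 23 [10111]: (((0 AND NOT 1) IMPLIES 0) XOR 1) -> 0
  row 24 [11000]: (((1 AND NOT 1) IMPLIES 1) XOR 0) -> 1
  row 25 [11001]: (((1 AND NOT 1) IMPLIES 1) XOR 0) -> 1
  row 26 [11010]: (((1 AND NOT 1) IMPLIES 1) XOR 0) -> 1
  row 27 [11011]: (((1 AND NOT 1) IMPLIES 1) XOR 0) -> 1
  row 28 [11100]: (((1 AND NOT 1) IMPLIES 1) XOR 1) -> 0
  row 29 [11101]: (((1 AND NOT 1) IMPLIES 1) XOR 1) -> 0
  row 30 [11110]: (((1 AND NOT 1) IMPLIES 1) XOR 1) -> 0
  row 31 [11111]: (((1 AND NOT 1) IMPLIES 1) XOR 1) -> 0
Full result column, 4 rows per line (a,b,c fixed per line; d,e runs 00..11 left to right):
  rows 0-3 [a,b,c=000]: 1111  = hex F
  rows 4-7 [a,b,c=001]: 0000  = hex 0
  rows 8-11 [a,b,c=010]: 1111  = hex F
  rows 12-15 [a,b,c=011]: 0000  = hex 0
  rows 16-19 [a,b,c=100]: 1111  = hex F
  rows 20-23 [a,b,c=101]: 0000  = hex 0
  rows 24-27 [a,b,c=110]: 1111  = hex F
  rows 28-31 [a,b,c=111]: 0000  = hex 0
Output column (row 0 .. row 31) = 11110000111100001111000011110000
Output column grouped in 4s = 1111 0000 1111 0000 1111 0000 1111 0000 = 0xF0F0F0F0
Convert to decimal digit by digit (value = value*16 + digit):
  F -> 15
  15*16 + 0 = 240
  240*16 + 15 (F) = 3855
  3855*16 + 0 = 61680
  61680*16 + 15 (F) = 986895
  986895*16 + 0 = 15790320
  15790320*16 + 15 (F) = 252645135
  252645135*16 + 0 = 4042322160
Decimal = 4042322160

4042322160


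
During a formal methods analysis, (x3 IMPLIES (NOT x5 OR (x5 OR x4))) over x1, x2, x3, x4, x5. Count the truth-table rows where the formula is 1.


Formula: (x3 IMPLIES (NOT x5 OR (x5 OR x4))) over 5 vars (32 rows)
Evaluate each row (x1, x2, x3, x4, x5 as bits, MSB first):
  row 0 [00000]: (0 IMPLIES (NOT 0 OR (0 OR 0))) -> 1
  row 1 [00001]: (0 IMPLIES (NOT 1 OR (1 OR 0))) -> 1
  row 2 [00010]: (0 IMPLIES (NOT 0 OR (0 OR 1))) -> 1
  row 3 [00011]: (0 IMPLIES (NOT 1 OR (1 OR 1))) -> 1
  row 4 [00100]: (1 IMPLIES (NOT 0 OR (0 OR 0))) -> 1
  row 5 [00101]: (1 IMPLIES (NOT 1 OR (1 OR 0))) -> 1
  row 6 [00110]: (1 IMPLIES (NOT 0 OR (0 OR 1))) -> 1
  row 7 [00111]: (1 IMPLIES (NOT 1 OR (1 OR 1))) -> 1
  row 8 [01000]: (0 IMPLIES (NOT 0 OR (0 OR 0))) -> 1
  row 9 [01001]: (0 IMPLIES (NOT 1 OR (1 OR 0))) -> 1
  row 10 [01010]: (0 IMPLIES (NOT 0 OR (0 OR 1))) -> 1
  row 11 [01011]: (0 IMPLIES (NOT 1 OR (1 OR 1))) -> 1
  row 12 [01100]: (1 IMPLIES (NOT 0 OR (0 OR 0))) -> 1
  row 13 [01101]: (1 IMPLIES (NOT 1 OR (1 OR 0))) -> 1
  row 14 [01110]: (1 IMPLIES (NOT 0 OR (0 OR 1))) -> 1
  row 15 [01111]: (1 IMPLIES (NOT 1 OR (1 OR 1))) -> 1
  row 16 [10000]: (0 IMPLIES (NOT 0 OR (0 OR 0))) -> 1
  row 17 [10001]: (0 IMPLIES (NOT 1 OR (1 OR 0))) -> 1
  row 18 [10010]: (0 IMPLIES (NOT 0 OR (0 OR 1))) -> 1
  row 19 [10011]: (0 IMPLIES (NOT 1 OR (1 OR 1))) -> 1
  row 20 [10100]: (1 IMPLIES (NOT 0 OR (0 OR 0))) -> 1
  row 21 [10101]: (1 IMPLIES (NOT 1 OR (1 OR 0))) -> 1
  row 22 [10110]: (1 IMPLIES (NOT 0 OR (0 OR 1))) -> 1
  row 23 [10111]: (1 IMPLIES (NOT 1 OR (1 OR 1))) -> 1
  row 24 [11000]: (0 IMPLIES (NOT 0 OR (0 OR 0))) -> 1
  row 25 [11001]: (0 IMPLIES (NOT 1 OR (1 OR 0))) -> 1
  row 26 [11010]: (0 IMPLIES (NOT 0 OR (0 OR 1))) -> 1
  row 27 [11011]: (0 IMPLIES (NOT 1 OR (1 OR 1))) -> 1
  row 28 [11100]: (1 IMPLIES (NOT 0 OR (0 OR 0))) -> 1
  row 29 [11101]: (1 IMPLIES (NOT 1 OR (1 OR 0))) -> 1
  row 30 [11110]: (1 IMPLIES (NOT 0 OR (0 OR 1))) -> 1
  row 31 [11111]: (1 IMPLIES (NOT 1 OR (1 OR 1))) -> 1
Full result column, 8 rows per line (x1,x2 fixed per line; x3,x4,x5 runs 000..111 left to right):
  rows 0-7 [x1,x2=00]: 11111111  (ones: 8)
  rows 8-15 [x1,x2=01]: 11111111  (ones: 8)
  rows 16-23 [x1,x2=10]: 11111111  (ones: 8)
  rows 24-31 [x1,x2=11]: 11111111  (ones: 8)
Count of 1-rows = 8+8+8+8 = 32

32


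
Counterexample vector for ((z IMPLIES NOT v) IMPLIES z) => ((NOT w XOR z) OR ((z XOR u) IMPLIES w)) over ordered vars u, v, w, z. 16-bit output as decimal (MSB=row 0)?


F1 = ((z IMPLIES NOT v) IMPLIES z)
F2 = ((NOT w XOR z) OR ((z XOR u) IMPLIES w))
Counterexample to F1=>F2 is where F1=1 and F2=0.
Evaluate each row (bits = u,v,w,z, MSB first):
  row 0 [0000]: F1=0 F2=1 -> F1&~F2 -> 0
  row 1 [0001]: F1=1 F2=0 -> F1&~F2 -> 1
  row 2 [0010]: F1=0 F2=1 -> F1&~F2 -> 0
  row 3 [0011]: F1=1 F2=1 -> F1&~F2 -> 0
  row 4 [0100]: F1=0 F2=1 -> F1&~F2 -> 0
  row 5 [0101]: F1=1 F2=0 -> F1&~F2 -> 1
  row 6 [0110]: F1=0 F2=1 -> F1&~F2 -> 0
  row 7 [0111]: F1=1 F2=1 -> F1&~F2 -> 0
  row 8 [1000]: F1=0 F2=1 -> F1&~F2 -> 0
  row 9 [1001]: F1=1 F2=1 -> F1&~F2 -> 0
  row 10 [1010]: F1=0 F2=1 -> F1&~F2 -> 0
  row 11 [1011]: F1=1 F2=1 -> F1&~F2 -> 0
  row 12 [1100]: F1=0 F2=1 -> F1&~F2 -> 0
  row 13 [1101]: F1=1 F2=1 -> F1&~F2 -> 0
  row 14 [1110]: F1=0 F2=1 -> F1&~F2 -> 0
  row 15 [1111]: F1=1 F2=1 -> F1&~F2 -> 0
Full result column, 4 rows per line (u,v fixed per line; w,z runs 00..11 left to right):
  rows 0-3 [u,v=00]: 0100  = hex 4
  rows 4-7 [u,v=01]: 0100  = hex 4
  rows 8-11 [u,v=10]: 0000  = hex 0
  rows 12-15 [u,v=11]: 0000  = hex 0
Counterexample vector (row 0 .. row 15) = 0100010000000000
Output column grouped in 4s = 0100 0100 0000 0000 = 0x4400
Convert to decimal digit by digit (value = value*16 + digit):
  4 -> 4
  4*16 + 4 = 68
  68*16 + 0 = 1088
  1088*16 + 0 = 17408
Decimal = 17408

17408


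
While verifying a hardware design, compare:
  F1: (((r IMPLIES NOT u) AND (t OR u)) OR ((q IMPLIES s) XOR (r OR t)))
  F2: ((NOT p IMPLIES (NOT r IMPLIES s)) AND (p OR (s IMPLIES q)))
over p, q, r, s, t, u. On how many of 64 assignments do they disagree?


F1 = (((r IMPLIES NOT u) AND (t OR u)) OR ((q IMPLIES s) XOR (r OR t)))
F2 = ((NOT p IMPLIES (NOT r IMPLIES s)) AND (p OR (s IMPLIES q)))
Evaluate both on each of 64 rows (bits = p,q,r,s,t,u):
  row 0 [000000]: F1=1 F2=0 (differ) -> 1
  row 1 [000001]: F1=1 F2=0 (differ) -> 1
  row 2 [000010]: F1=1 F2=0 (differ) -> 1
  row 3 [000011]: F1=1 F2=0 (differ) -> 1
  row 4 [000100]: F1=1 F2=0 (differ) -> 1
  (every remaining row is evaluated the same way; all 64 results are listed next)
Full result column, 8 rows per line (p,q,r fixed per line; s,t,u runs 000..111 left to right):
  rows 0-7 [p,q,r=000]: 11111111  (ones: 8)
  rows 8-15 [p,q,r=001]: 11010010  (ones: 4)
  rows 16-23 [p,q,r=010]: 01110000  (ones: 3)
  rows 24-31 [p,q,r=011]: 00001101  (ones: 3)
  rows 32-39 [p,q,r=100]: 00000000  (ones: 0)
  rows 40-47 [p,q,r=101]: 11011101  (ones: 6)
  rows 48-55 [p,q,r=110]: 10000000  (ones: 1)
  rows 56-63 [p,q,r=111]: 00001101  (ones: 3)
Disagreements = 8+4+3+3+0+6+1+3 = 28

28


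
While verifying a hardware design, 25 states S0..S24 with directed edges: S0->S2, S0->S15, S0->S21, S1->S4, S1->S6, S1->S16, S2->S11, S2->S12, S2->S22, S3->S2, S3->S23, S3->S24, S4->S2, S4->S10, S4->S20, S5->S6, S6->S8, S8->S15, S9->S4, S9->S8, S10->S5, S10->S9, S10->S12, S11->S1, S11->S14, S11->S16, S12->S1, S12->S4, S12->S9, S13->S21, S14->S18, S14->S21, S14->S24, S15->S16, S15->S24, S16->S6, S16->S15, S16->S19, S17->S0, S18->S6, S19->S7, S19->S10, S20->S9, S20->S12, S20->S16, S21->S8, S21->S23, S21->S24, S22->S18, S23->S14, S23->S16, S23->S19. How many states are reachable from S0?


BFS from S0:
  layer 0: {S0}
  layer 1: {S2, S15, S21}
  layer 2: {S8, S11, S12, S16, S22, S23, S24}
  layer 3: {S1, S4, S6, S9, S14, S18, S19}
  layer 4: {S7, S10, S20}
  layer 5: {S5}
Reachable set: {S0, S1, S2, S4, S5, S6, S7, S8, S9, S10, S11, S12, S14, S15, S16, S18, S19, S20, S21, S22, S23, S24}
Count = 22

22


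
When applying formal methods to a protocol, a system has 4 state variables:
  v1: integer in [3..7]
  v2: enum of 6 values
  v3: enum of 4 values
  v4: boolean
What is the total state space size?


State space = product of domain sizes of all variables.
Domain sizes:
  v1 (integer in [3..7]): 5
  v2 (enum of 6 values): 6
  v3 (enum of 4 values): 4
  v4 (boolean): 2
Product = 5 * 6 * 4 * 2 = 240

240


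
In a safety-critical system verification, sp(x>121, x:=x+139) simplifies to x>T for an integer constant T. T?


Formula: sp(P, x:=E) = exists old_x. (x = E[old_x/x]) AND P[old_x/x] (old_x is the value of x before the assignment; eliminate old_x by solving x = E[old_x/x] for old_x)
Step 1: Precondition P: x>121, i.e. old_x > 121
Step 2: Assignment gives x = old_x + 139, so old_x = x - 139
Step 3: Substitute into P: x - 139 > 121
Step 4: Simplify: x > 121+139 = 260

260


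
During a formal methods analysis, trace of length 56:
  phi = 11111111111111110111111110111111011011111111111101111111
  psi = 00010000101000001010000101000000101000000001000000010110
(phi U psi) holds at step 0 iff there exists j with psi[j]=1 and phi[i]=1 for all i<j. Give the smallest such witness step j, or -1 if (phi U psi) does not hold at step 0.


(phi U psi) at 0: need smallest j with psi[j]=1 and phi[i]=1 for all i in [0,j).
Scan from step 0:
  step 0: phi=1, psi=0 -> continue
  step 1: phi=1, psi=0 -> continue
  step 2: phi=1, psi=0 -> continue
  step 3: psi=1 and phi held for [0,3) -> witness found
Witness step = 3

3


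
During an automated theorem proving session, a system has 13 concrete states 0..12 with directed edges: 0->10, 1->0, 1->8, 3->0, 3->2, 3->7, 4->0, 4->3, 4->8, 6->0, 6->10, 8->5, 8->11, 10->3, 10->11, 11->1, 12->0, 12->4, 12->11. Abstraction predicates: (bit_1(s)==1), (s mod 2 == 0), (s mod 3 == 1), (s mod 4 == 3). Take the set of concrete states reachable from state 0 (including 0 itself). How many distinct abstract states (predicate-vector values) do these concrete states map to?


BFS from 0:
Concrete reachable: {0, 1, 2, 3, 5, 7, 8, 10, 11}
Abstract via predicates (bit_1(s)==1), (s mod 2 == 0), (s mod 3 == 1), (s mod 4 == 3):
  (0,0,0,0) <- {5}
  (0,0,1,0) <- {1}
  (0,1,0,0) <- {0, 8}
  (1,0,0,1) <- {3, 11}
  (1,0,1,1) <- {7}
  (1,1,0,0) <- {2}
  (1,1,1,0) <- {10}
Distinct abstract states = 7

7


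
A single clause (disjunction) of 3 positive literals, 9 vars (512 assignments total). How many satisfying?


Step 1: Total=2^9=512
Step 2: Unsat when all 3 false: 2^6=64
Step 3: Sat=512-64=448

448


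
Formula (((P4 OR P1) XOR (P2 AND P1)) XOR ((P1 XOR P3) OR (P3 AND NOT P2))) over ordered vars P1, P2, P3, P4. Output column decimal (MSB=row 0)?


Formula: (((P4 OR P1) XOR (P2 AND P1)) XOR ((P1 XOR P3) OR (P3 AND NOT P2))) over P1, P2, P3, P4 (16 rows)
Evaluate each row (bits = P1,P2,P3,P4, MSB first):
  row 0 [0000]: (((0 OR 0) XOR (0 AND 0)) XOR ((0 XOR 0) OR (0 AND NOT 0))) -> 0
  row 1 [0001]: (((1 OR 0) XOR (0 AND 0)) XOR ((0 XOR 0) OR (0 AND NOT 0))) -> 1
  row 2 [0010]: (((0 OR 0) XOR (0 AND 0)) XOR ((0 XOR 1) OR (1 AND NOT 0))) -> 1
  row 3 [0011]: (((1 OR 0) XOR (0 AND 0)) XOR ((0 XOR 1) OR (1 AND NOT 0))) -> 0
  row 4 [0100]: (((0 OR 0) XOR (1 AND 0)) XOR ((0 XOR 0) OR (0 AND NOT 1))) -> 0
  row 5 [0101]: (((1 OR 0) XOR (1 AND 0)) XOR ((0 XOR 0) OR (0 AND NOT 1))) -> 1
  row 6 [0110]: (((0 OR 0) XOR (1 AND 0)) XOR ((0 XOR 1) OR (1 AND NOT 1))) -> 1
  row 7 [0111]: (((1 OR 0) XOR (1 AND 0)) XOR ((0 XOR 1) OR (1 AND NOT 1))) -> 0
  row 8 [1000]: (((0 OR 1) XOR (0 AND 1)) XOR ((1 XOR 0) OR (0 AND NOT 0))) -> 0
  row 9 [1001]: (((1 OR 1) XOR (0 AND 1)) XOR ((1 XOR 0) OR (0 AND NOT 0))) -> 0
  row 10 [1010]: (((0 OR 1) XOR (0 AND 1)) XOR ((1 XOR 1) OR (1 AND NOT 0))) -> 0
  row 11 [1011]: (((1 OR 1) XOR (0 AND 1)) XOR ((1 XOR 1) OR (1 AND NOT 0))) -> 0
  row 12 [1100]: (((0 OR 1) XOR (1 AND 1)) XOR ((1 XOR 0) OR (0 AND NOT 1))) -> 1
  row 13 [1101]: (((1 OR 1) XOR (1 AND 1)) XOR ((1 XOR 0) OR (0 AND NOT 1))) -> 1
  row 14 [1110]: (((0 OR 1) XOR (1 AND 1)) XOR ((1 XOR 1) OR (1 AND NOT 1))) -> 0
  row 15 [1111]: (((1 OR 1) XOR (1 AND 1)) XOR ((1 XOR 1) OR (1 AND NOT 1))) -> 0
Full result column, 4 rows per line (P1,P2 fixed per line; P3,P4 runs 00..11 left to right):
  rows 0-3 [P1,P2=00]: 0110  = hex 6
  rows 4-7 [P1,P2=01]: 0110  = hex 6
  rows 8-11 [P1,P2=10]: 0000  = hex 0
  rows 12-15 [P1,P2=11]: 1100  = hex C
Output column (row 0 .. row 15) = 0110011000001100
Output column grouped in 4s = 0110 0110 0000 1100 = 0x660C
Convert to decimal digit by digit (value = value*16 + digit):
  6 -> 6
  6*16 + 6 = 102
  102*16 + 0 = 1632
  1632*16 + 12 (C) = 26124
Decimal = 26124

26124


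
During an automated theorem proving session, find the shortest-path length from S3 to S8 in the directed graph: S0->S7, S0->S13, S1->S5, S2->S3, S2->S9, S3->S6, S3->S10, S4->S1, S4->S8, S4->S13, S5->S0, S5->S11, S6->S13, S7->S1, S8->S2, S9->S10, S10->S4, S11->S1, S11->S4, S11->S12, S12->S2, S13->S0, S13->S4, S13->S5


BFS layer-by-layer from S3:
  dist 0: {S3}
  dist 1: {S6, S10}
  dist 2: {S4, S13}
  dist 3: {S0, S1, S5, S8}
  -> S8 reached at distance 3
Shortest path length = 3

3


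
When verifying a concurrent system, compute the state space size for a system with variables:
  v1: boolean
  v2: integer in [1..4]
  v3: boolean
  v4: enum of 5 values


State space = product of domain sizes of all variables.
Domain sizes:
  v1 (boolean): 2
  v2 (integer in [1..4]): 4
  v3 (boolean): 2
  v4 (enum of 5 values): 5
Product = 2 * 4 * 2 * 5 = 80

80


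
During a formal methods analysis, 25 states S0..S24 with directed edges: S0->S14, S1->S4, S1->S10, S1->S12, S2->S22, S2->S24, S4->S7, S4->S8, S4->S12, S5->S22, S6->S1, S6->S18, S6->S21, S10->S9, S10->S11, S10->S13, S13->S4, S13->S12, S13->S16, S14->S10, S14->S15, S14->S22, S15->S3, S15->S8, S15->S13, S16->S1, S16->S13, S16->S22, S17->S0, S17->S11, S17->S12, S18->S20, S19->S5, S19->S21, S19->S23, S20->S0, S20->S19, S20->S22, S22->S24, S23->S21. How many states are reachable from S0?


BFS from S0:
  layer 0: {S0}
  layer 1: {S14}
  layer 2: {S10, S15, S22}
  layer 3: {S3, S8, S9, S11, S13, S24}
  layer 4: {S4, S12, S16}
  layer 5: {S1, S7}
Reachable set: {S0, S1, S3, S4, S7, S8, S9, S10, S11, S12, S13, S14, S15, S16, S22, S24}
Count = 16

16


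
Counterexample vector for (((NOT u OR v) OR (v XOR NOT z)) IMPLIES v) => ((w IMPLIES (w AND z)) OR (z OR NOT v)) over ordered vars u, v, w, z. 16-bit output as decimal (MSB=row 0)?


F1 = (((NOT u OR v) OR (v XOR NOT z)) IMPLIES v)
F2 = ((w IMPLIES (w AND z)) OR (z OR NOT v))
Counterexample to F1=>F2 is where F1=1 and F2=0.
Evaluate each row (bits = u,v,w,z, MSB first):
  row 0 [0000]: F1=0 F2=1 -> F1&~F2 -> 0
  row 1 [0001]: F1=0 F2=1 -> F1&~F2 -> 0
  row 2 [0010]: F1=0 F2=1 -> F1&~F2 -> 0
  row 3 [0011]: F1=0 F2=1 -> F1&~F2 -> 0
  row 4 [0100]: F1=1 F2=1 -> F1&~F2 -> 0
  row 5 [0101]: F1=1 F2=1 -> F1&~F2 -> 0
  row 6 [0110]: F1=1 F2=0 -> F1&~F2 -> 1
  row 7 [0111]: F1=1 F2=1 -> F1&~F2 -> 0
  row 8 [1000]: F1=0 F2=1 -> F1&~F2 -> 0
  row 9 [1001]: F1=1 F2=1 -> F1&~F2 -> 0
  row 10 [1010]: F1=0 F2=1 -> F1&~F2 -> 0
  row 11 [1011]: F1=1 F2=1 -> F1&~F2 -> 0
  row 12 [1100]: F1=1 F2=1 -> F1&~F2 -> 0
  row 13 [1101]: F1=1 F2=1 -> F1&~F2 -> 0
  row 14 [1110]: F1=1 F2=0 -> F1&~F2 -> 1
  row 15 [1111]: F1=1 F2=1 -> F1&~F2 -> 0
Full result column, 4 rows per line (u,v fixed per line; w,z runs 00..11 left to right):
  rows 0-3 [u,v=00]: 0000  = hex 0
  rows 4-7 [u,v=01]: 0010  = hex 2
  rows 8-11 [u,v=10]: 0000  = hex 0
  rows 12-15 [u,v=11]: 0010  = hex 2
Counterexample vector (row 0 .. row 15) = 0000001000000010
Output column grouped in 4s = 0000 0010 0000 0010 = 0x0202
Convert to decimal digit by digit (value = value*16 + digit):
  0 -> 0
  0*16 + 2 = 2
  2*16 + 0 = 32
  32*16 + 2 = 514
Decimal = 514

514


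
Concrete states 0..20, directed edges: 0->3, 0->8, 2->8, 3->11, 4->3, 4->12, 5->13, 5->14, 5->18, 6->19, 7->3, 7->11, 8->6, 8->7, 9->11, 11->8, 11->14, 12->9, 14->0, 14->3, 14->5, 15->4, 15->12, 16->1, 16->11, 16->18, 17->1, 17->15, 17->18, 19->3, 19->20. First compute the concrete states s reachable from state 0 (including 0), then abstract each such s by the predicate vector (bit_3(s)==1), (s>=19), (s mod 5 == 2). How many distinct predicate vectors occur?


BFS from 0:
Concrete reachable: {0, 3, 5, 6, 7, 8, 11, 13, 14, 18, 19, 20}
Abstract via predicates (bit_3(s)==1), (s>=19), (s mod 5 == 2):
  (0,0,0) <- {0, 3, 5, 6, 18}
  (0,0,1) <- {7}
  (0,1,0) <- {19, 20}
  (1,0,0) <- {8, 11, 13, 14}
Distinct abstract states = 4

4


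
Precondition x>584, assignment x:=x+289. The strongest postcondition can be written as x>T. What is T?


Formula: sp(P, x:=E) = exists old_x. (x = E[old_x/x]) AND P[old_x/x] (old_x is the value of x before the assignment; eliminate old_x by solving x = E[old_x/x] for old_x)
Step 1: Precondition P: x>584, i.e. old_x > 584
Step 2: Assignment gives x = old_x + 289, so old_x = x - 289
Step 3: Substitute into P: x - 289 > 584
Step 4: Simplify: x > 584+289 = 873

873


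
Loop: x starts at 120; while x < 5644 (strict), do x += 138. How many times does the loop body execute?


Step 1: x goes from 120 toward 5644 by 138; the body runs while x<5644, so iterations = ceil((bound-start)/step)
Step 2: Distance=5524
Step 3: ceil(5524/138)=41

41


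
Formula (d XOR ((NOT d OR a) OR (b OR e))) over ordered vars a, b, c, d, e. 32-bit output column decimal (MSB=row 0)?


Formula: (d XOR ((NOT d OR a) OR (b OR e))) over a, b, c, d, e (32 rows)
Evaluate each row (bits = a,b,c,d,e, MSB first):
  row 0 [00000]: (0 XOR ((NOT 0 OR 0) OR (0 OR 0))) -> 1
  row 1 [00001]: (0 XOR ((NOT 0 OR 0) OR (0 OR 1))) -> 1
  row 2 [00010]: (1 XOR ((NOT 1 OR 0) OR (0 OR 0))) -> 1
  row 3 [00011]: (1 XOR ((NOT 1 OR 0) OR (0 OR 1))) -> 0
  row 4 [00100]: (0 XOR ((NOT 0 OR 0) OR (0 OR 0))) -> 1
  row 5 [00101]: (0 XOR ((NOT 0 OR 0) OR (0 OR 1))) -> 1
  row 6 [00110]: (1 XOR ((NOT 1 OR 0) OR (0 OR 0))) -> 1
  row 7 [00111]: (1 XOR ((NOT 1 OR 0) OR (0 OR 1))) -> 0
  row 8 [01000]: (0 XOR ((NOT 0 OR 0) OR (1 OR 0))) -> 1
  row 9 [01001]: (0 XOR ((NOT 0 OR 0) OR (1 OR 1))) -> 1
  row 10 [01010]: (1 XOR ((NOT 1 OR 0) OR (1 OR 0))) -> 0
  row 11 [01011]: (1 XOR ((NOT 1 OR 0) OR (1 OR 1))) -> 0
  row 12 [01100]: (0 XOR ((NOT 0 OR 0) OR (1 OR 0))) -> 1
  row 13 [01101]: (0 XOR ((NOT 0 OR 0) OR (1 OR 1))) -> 1
  row 14 [01110]: (1 XOR ((NOT 1 OR 0) OR (1 OR 0))) -> 0
  row 15 [01111]: (1 XOR ((NOT 1 OR 0) OR (1 OR 1))) -> 0
  row 16 [10000]: (0 XOR ((NOT 0 OR 1) OR (0 OR 0))) -> 1
  row 17 [10001]: (0 XOR ((NOT 0 OR 1) OR (0 OR 1))) -> 1
  row 18 [10010]: (1 XOR ((NOT 1 OR 1) OR (0 OR 0))) -> 0
  row 19 [10011]: (1 XOR ((NOT 1 OR 1) OR (0 OR 1))) -> 0
  row 20 [10100]: (0 XOR ((NOT 0 OR 1) OR (0 OR 0))) -> 1
  row 21 [10101]: (0 XOR ((NOT 0 OR 1) OR (0 OR 1))) -> 1
  row 22 [10110]: (1 XOR ((NOT 1 OR 1) OR (0 OR 0))) -> 0
  row 23 [10111]: (1 XOR ((NOT 1 OR 1) OR (0 OR 1))) -> 0
  row 24 [11000]: (0 XOR ((NOT 0 OR 1) OR (1 OR 0))) -> 1
  row 25 [11001]: (0 XOR ((NOT 0 OR 1) OR (1 OR 1))) -> 1
  row 26 [11010]: (1 XOR ((NOT 1 OR 1) OR (1 OR 0))) -> 0
  row 27 [11011]: (1 XOR ((NOT 1 OR 1) OR (1 OR 1))) -> 0
  row 28 [11100]: (0 XOR ((NOT 0 OR 1) OR (1 OR 0))) -> 1
  row 29 [11101]: (0 XOR ((NOT 0 OR 1) OR (1 OR 1))) -> 1
  row 30 [11110]: (1 XOR ((NOT 1 OR 1) OR (1 OR 0))) -> 0
  row 31 [11111]: (1 XOR ((NOT 1 OR 1) OR (1 OR 1))) -> 0
Full result column, 4 rows per line (a,b,c fixed per line; d,e runs 00..11 left to right):
  rows 0-3 [a,b,c=000]: 1110  = hex E
  rows 4-7 [a,b,c=001]: 1110  = hex E
  rows 8-11 [a,b,c=010]: 1100  = hex C
  rows 12-15 [a,b,c=011]: 1100  = hex C
  rows 16-19 [a,b,c=100]: 1100  = hex C
  rows 20-23 [a,b,c=101]: 1100  = hex C
  rows 24-27 [a,b,c=110]: 1100  = hex C
  rows 28-31 [a,b,c=111]: 1100  = hex C
Output column (row 0 .. row 31) = 11101110110011001100110011001100
Output column grouped in 4s = 1110 1110 1100 1100 1100 1100 1100 1100 = 0xEECCCCCC
Convert to decimal digit by digit (value = value*16 + digit):
  E -> 14
  14*16 + 14 (E) = 238
  238*16 + 12 (C) = 3820
  3820*16 + 12 (C) = 61132
  61132*16 + 12 (C) = 978124
  978124*16 + 12 (C) = 15649996
  15649996*16 + 12 (C) = 250399948
  250399948*16 + 12 (C) = 4006399180
Decimal = 4006399180

4006399180


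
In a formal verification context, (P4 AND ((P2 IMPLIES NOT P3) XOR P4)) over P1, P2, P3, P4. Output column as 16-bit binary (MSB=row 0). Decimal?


Formula: (P4 AND ((P2 IMPLIES NOT P3) XOR P4)) over P1, P2, P3, P4 (16 rows)
Evaluate each row (bits = P1,P2,P3,P4, MSB first):
  row 0 [0000]: (0 AND ((0 IMPLIES NOT 0) XOR 0)) -> 0
  row 1 [0001]: (1 AND ((0 IMPLIES NOT 0) XOR 1)) -> 0
  row 2 [0010]: (0 AND ((0 IMPLIES NOT 1) XOR 0)) -> 0
  row 3 [0011]: (1 AND ((0 IMPLIES NOT 1) XOR 1)) -> 0
  row 4 [0100]: (0 AND ((1 IMPLIES NOT 0) XOR 0)) -> 0
  row 5 [0101]: (1 AND ((1 IMPLIES NOT 0) XOR 1)) -> 0
  row 6 [0110]: (0 AND ((1 IMPLIES NOT 1) XOR 0)) -> 0
  row 7 [0111]: (1 AND ((1 IMPLIES NOT 1) XOR 1)) -> 1
  row 8 [1000]: (0 AND ((0 IMPLIES NOT 0) XOR 0)) -> 0
  row 9 [1001]: (1 AND ((0 IMPLIES NOT 0) XOR 1)) -> 0
  row 10 [1010]: (0 AND ((0 IMPLIES NOT 1) XOR 0)) -> 0
  row 11 [1011]: (1 AND ((0 IMPLIES NOT 1) XOR 1)) -> 0
  row 12 [1100]: (0 AND ((1 IMPLIES NOT 0) XOR 0)) -> 0
  row 13 [1101]: (1 AND ((1 IMPLIES NOT 0) XOR 1)) -> 0
  row 14 [1110]: (0 AND ((1 IMPLIES NOT 1) XOR 0)) -> 0
  row 15 [1111]: (1 AND ((1 IMPLIES NOT 1) XOR 1)) -> 1
Full result column, 4 rows per line (P1,P2 fixed per line; P3,P4 runs 00..11 left to right):
  rows 0-3 [P1,P2=00]: 0000  = hex 0
  rows 4-7 [P1,P2=01]: 0001  = hex 1
  rows 8-11 [P1,P2=10]: 0000  = hex 0
  rows 12-15 [P1,P2=11]: 0001  = hex 1
Output column (row 0 .. row 15) = 0000000100000001
Output column grouped in 4s = 0000 0001 0000 0001 = 0x0101
Convert to decimal digit by digit (value = value*16 + digit):
  0 -> 0
  0*16 + 1 = 1
  1*16 + 0 = 16
  16*16 + 1 = 257
Decimal = 257

257
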